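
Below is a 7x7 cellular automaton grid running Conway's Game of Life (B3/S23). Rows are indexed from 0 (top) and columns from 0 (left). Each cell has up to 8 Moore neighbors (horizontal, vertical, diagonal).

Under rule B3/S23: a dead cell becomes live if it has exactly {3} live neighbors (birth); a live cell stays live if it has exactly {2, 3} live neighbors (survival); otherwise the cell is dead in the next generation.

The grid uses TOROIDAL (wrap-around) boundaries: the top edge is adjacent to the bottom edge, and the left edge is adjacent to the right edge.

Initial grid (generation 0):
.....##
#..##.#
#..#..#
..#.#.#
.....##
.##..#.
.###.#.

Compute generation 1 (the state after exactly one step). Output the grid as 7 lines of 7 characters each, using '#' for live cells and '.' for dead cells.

Simulating step by step:
Generation 0 (given above): 21 live cells
Generation 1: 21 live cells
(generation 1 grid is the final answer)

Answer: .#.....
...##..
.##....
...##..
#####.#
##.#.#.
##.#.#.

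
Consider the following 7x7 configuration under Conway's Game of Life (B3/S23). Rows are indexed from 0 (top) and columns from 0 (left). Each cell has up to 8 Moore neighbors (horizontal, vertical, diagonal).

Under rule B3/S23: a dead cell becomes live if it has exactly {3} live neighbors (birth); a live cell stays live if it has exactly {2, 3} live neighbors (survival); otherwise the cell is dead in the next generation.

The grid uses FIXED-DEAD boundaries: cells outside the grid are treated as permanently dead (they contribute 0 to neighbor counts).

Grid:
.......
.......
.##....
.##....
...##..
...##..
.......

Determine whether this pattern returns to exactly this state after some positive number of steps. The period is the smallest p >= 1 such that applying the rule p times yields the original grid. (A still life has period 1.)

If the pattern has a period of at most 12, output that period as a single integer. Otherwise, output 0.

Answer: 2

Derivation:
Simulating and comparing each generation to the original:
Gen 0 (original, given above): 8 live cells
Gen 1: 6 live cells, differs from original
Gen 2: 8 live cells, MATCHES original -> period = 2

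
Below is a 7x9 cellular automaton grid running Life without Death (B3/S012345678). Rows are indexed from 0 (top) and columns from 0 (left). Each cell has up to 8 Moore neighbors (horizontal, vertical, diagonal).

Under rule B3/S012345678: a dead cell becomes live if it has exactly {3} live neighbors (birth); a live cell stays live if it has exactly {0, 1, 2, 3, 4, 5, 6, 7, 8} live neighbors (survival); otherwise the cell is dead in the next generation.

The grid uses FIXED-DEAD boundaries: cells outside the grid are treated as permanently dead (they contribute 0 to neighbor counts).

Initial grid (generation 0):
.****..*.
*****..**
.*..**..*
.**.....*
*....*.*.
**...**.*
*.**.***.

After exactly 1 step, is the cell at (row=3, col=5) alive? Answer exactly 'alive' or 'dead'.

Answer: alive

Derivation:
Simulating step by step:
Generation 0 (given above): 33 live cells
Generation 1: 45 live cells
*****..**
*****.***
.*..**..*
***.*****
*.*..*.**
***..**.*
*.******.

Cell (3,5) at generation 1: 1 -> alive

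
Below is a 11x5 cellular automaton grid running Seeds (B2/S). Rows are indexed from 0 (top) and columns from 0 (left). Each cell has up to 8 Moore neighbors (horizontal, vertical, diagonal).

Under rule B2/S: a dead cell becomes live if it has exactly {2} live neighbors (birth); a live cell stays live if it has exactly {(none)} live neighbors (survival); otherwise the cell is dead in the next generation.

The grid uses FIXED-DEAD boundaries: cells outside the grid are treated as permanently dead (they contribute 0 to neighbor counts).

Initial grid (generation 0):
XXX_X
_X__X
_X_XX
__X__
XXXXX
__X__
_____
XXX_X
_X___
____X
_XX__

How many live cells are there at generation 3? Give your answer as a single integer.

Answer: 7

Derivation:
Simulating step by step:
Generation 0 (given above): 24 live cells
Generation 1: 9 live cells
_____
_____
X____
_____
_____
X___X
X____
___X_
____X
X__X_
___X_
Generation 2: 9 live cells
_____
_____
_____
_____
_____
_X___
_X_XX
____X
__X__
__X__
__X_X
Generation 3: 7 live cells
_____
_____
_____
_____
_____
X__XX
X____
_X___
_X___
_____
_X___
Population at generation 3: 7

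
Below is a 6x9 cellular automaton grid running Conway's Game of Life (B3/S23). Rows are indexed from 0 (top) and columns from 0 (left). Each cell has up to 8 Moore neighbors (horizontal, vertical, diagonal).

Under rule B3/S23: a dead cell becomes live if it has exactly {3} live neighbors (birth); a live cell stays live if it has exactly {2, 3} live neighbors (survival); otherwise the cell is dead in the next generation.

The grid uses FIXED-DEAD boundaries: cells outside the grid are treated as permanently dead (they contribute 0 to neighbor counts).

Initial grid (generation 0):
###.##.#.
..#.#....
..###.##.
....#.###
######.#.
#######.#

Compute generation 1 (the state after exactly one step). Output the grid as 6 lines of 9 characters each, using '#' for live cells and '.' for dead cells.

Simulating step by step:
Generation 0 (given above): 32 live cells
Generation 1: 14 live cells
(generation 1 grid is the final answer)

Answer: .##.##...
.......#.
..#.#.#.#
........#
#........
#.....##.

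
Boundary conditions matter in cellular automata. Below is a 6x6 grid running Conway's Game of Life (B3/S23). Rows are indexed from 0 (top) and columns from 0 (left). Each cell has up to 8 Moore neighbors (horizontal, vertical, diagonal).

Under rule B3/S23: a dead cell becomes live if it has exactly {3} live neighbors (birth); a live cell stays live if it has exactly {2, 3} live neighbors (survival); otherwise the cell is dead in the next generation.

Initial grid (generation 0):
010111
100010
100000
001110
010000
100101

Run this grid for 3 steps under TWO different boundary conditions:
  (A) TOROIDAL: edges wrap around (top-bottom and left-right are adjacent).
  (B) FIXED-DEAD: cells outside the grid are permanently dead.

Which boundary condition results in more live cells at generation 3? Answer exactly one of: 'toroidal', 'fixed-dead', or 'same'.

Under TOROIDAL boundary, generation 3:
000000
100000
000000
100100
101101
100001
Population = 9

Under FIXED-DEAD boundary, generation 3:
011000
011010
001000
111000
111000
000000
Population = 12

Comparison: toroidal=9, fixed-dead=12 -> fixed-dead

Answer: fixed-dead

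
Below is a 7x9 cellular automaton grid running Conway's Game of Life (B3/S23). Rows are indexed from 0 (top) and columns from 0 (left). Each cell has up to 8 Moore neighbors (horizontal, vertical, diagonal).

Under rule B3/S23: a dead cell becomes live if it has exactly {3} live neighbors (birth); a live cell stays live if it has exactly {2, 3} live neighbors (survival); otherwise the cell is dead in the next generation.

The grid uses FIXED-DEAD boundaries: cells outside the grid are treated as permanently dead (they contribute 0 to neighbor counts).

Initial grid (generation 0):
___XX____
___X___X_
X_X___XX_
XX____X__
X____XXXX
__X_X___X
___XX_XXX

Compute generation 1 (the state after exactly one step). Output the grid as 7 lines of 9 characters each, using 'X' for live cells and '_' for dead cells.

Answer: ___XX____
__XXX_XX_
X_X___XX_
X_______X
X____XX_X
____X____
___XXX_XX

Derivation:
Simulating step by step:
Generation 0 (given above): 24 live cells
Generation 1: 23 live cells
(generation 1 grid is the final answer)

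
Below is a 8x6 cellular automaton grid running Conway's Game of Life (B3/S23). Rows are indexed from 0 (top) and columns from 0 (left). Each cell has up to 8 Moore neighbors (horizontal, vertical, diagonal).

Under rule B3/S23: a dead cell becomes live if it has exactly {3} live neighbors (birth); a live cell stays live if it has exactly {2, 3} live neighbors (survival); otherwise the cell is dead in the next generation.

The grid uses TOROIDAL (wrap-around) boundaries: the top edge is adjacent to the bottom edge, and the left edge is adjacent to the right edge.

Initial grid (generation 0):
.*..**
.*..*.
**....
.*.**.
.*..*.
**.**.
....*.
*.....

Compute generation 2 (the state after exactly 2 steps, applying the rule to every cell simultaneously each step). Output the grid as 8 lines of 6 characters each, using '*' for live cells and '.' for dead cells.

Simulating step by step:
Generation 0 (given above): 18 live cells
Generation 1: 27 live cells
.*..**
.**.*.
**.***
.*.***
.*....
*****.
**.**.
*...*.
Generation 2: 7 live cells
(generation 2 grid is the final answer)

Answer: .**.*.
......
......
.*.*..
......
....*.
......
..*...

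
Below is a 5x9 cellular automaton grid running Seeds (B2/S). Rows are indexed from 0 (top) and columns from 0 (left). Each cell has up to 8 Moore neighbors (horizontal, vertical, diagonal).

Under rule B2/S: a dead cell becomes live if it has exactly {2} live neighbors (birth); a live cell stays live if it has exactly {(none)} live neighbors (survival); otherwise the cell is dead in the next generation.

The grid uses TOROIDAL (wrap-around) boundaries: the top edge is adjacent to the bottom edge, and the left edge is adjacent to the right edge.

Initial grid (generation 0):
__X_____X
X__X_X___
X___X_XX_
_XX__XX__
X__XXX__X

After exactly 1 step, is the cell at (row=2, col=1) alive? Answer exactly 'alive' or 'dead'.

Answer: dead

Derivation:
Simulating step by step:
Generation 0 (given above): 18 live cells
Generation 1: 3 live cells
______XX_
__X______
_________
_________
_________

Cell (2,1) at generation 1: 0 -> dead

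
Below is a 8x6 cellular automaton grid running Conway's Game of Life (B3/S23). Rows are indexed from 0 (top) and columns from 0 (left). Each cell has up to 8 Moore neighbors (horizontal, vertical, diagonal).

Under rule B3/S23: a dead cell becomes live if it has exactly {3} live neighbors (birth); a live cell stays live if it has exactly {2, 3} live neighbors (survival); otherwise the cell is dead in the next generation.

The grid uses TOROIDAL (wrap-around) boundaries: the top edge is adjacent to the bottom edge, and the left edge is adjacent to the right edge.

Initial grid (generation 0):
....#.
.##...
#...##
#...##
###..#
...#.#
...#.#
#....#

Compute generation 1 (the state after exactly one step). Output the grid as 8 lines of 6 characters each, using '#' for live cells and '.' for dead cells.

Simulating step by step:
Generation 0 (given above): 19 live cells
Generation 1: 19 live cells
(generation 1 grid is the final answer)

Answer: ##...#
##.##.
...##.
...#..
.###..
.#.#.#
.....#
#....#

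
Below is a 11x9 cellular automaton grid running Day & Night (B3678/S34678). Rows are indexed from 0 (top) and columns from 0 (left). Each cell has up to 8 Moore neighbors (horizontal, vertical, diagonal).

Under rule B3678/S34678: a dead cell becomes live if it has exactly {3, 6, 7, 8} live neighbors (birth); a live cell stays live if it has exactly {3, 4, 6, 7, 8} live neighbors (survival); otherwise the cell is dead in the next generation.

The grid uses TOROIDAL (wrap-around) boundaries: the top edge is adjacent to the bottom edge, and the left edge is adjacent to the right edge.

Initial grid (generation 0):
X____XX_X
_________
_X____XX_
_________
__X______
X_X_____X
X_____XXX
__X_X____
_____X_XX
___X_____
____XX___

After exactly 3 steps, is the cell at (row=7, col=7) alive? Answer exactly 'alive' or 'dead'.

Answer: dead

Derivation:
Simulating step by step:
Generation 0 (given above): 23 live cells
Generation 1: 21 live cells
____XX___
X____X__X
_________
_________
_X_______
X_______X
X__X___XX
X____X___
___XX____
_____XX__
____XXX__
Generation 2: 17 live cells
____X____
____X____
_________
_________
X________
XX_____XX
XX_______
___X_____
____X_X__
___X__X__
____XXX__
Generation 3: 17 live cells
___XX____
_________
_________
_________
XX_______
_X______X
XXX______
_________
___X_X___
_____XXX_
___XXX___

Cell (7,7) at generation 3: 0 -> dead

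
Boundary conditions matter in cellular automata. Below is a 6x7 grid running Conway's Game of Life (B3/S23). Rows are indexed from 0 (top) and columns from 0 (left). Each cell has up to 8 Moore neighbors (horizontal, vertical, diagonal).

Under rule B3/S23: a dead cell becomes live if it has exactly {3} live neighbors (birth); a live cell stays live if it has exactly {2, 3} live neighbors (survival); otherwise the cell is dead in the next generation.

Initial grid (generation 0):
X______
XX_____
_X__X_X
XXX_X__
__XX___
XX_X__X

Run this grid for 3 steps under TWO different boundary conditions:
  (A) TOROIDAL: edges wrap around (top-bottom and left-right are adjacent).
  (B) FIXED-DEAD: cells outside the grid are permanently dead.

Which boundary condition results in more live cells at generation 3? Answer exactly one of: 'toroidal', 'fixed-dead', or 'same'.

Under TOROIDAL boundary, generation 3:
____X__
XX___XX
XX_____
__XXX__
_____X_
_____XX
Population = 13

Under FIXED-DEAD boundary, generation 3:
X_X____
__X____
X___X__
__XX_XX
___X_X_
____X__
Population = 12

Comparison: toroidal=13, fixed-dead=12 -> toroidal

Answer: toroidal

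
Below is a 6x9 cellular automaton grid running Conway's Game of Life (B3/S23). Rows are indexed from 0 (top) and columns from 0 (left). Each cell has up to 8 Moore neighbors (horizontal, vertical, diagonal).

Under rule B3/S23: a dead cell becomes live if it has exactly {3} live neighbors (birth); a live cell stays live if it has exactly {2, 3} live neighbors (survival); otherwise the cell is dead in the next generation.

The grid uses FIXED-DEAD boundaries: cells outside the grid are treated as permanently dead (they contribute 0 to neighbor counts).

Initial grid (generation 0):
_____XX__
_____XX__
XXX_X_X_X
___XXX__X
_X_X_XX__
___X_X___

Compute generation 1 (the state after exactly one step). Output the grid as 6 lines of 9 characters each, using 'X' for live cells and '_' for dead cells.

Answer: _____XX__
_X__X____
_XX___X__
X________
___X__X__
__X__XX__

Derivation:
Simulating step by step:
Generation 0 (given above): 20 live cells
Generation 1: 13 live cells
(generation 1 grid is the final answer)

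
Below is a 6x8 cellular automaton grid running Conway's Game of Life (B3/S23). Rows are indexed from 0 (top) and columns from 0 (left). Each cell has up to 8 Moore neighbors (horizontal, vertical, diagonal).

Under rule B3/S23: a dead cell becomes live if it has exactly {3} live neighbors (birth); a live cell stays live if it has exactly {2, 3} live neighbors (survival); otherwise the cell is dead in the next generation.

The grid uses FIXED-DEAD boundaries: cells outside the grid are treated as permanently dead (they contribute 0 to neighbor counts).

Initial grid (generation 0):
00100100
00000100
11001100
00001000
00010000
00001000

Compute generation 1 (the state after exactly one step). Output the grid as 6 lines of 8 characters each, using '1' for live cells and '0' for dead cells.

Answer: 00000000
01000110
00001100
00011100
00011000
00000000

Derivation:
Simulating step by step:
Generation 0 (given above): 10 live cells
Generation 1: 10 live cells
(generation 1 grid is the final answer)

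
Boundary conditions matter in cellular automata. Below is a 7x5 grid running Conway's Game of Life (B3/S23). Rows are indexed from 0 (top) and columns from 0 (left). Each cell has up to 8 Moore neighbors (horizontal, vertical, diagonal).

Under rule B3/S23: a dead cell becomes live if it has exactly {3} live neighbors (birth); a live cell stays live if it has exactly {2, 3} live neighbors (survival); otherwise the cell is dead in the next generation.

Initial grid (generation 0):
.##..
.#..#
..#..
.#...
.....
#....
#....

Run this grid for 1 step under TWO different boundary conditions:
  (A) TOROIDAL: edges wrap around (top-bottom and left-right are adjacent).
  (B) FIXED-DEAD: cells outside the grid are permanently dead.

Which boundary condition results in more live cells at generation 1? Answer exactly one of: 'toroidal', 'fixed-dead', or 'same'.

Answer: toroidal

Derivation:
Under TOROIDAL boundary, generation 1:
.##..
##.#.
###..
.....
.....
.....
#....
Population = 9

Under FIXED-DEAD boundary, generation 1:
.##..
.#.#.
.##..
.....
.....
.....
.....
Population = 6

Comparison: toroidal=9, fixed-dead=6 -> toroidal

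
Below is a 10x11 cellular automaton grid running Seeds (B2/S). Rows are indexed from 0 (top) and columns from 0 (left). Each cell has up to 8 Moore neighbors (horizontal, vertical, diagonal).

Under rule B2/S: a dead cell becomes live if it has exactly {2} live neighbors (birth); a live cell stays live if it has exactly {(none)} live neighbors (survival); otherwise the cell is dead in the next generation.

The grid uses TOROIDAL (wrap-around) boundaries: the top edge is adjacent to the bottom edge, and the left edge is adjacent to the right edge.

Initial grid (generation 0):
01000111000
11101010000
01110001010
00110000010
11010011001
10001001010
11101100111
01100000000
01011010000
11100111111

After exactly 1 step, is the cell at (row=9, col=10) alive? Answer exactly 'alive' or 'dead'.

Simulating step by step:
Generation 0 (given above): 50 live cells
Generation 1: 9 live cells
00000000000
00000000001
00000110000
00000000000
00000100000
00000000000
00000011000
00000011100
00000000000
00000000000

Cell (9,10) at generation 1: 0 -> dead

Answer: dead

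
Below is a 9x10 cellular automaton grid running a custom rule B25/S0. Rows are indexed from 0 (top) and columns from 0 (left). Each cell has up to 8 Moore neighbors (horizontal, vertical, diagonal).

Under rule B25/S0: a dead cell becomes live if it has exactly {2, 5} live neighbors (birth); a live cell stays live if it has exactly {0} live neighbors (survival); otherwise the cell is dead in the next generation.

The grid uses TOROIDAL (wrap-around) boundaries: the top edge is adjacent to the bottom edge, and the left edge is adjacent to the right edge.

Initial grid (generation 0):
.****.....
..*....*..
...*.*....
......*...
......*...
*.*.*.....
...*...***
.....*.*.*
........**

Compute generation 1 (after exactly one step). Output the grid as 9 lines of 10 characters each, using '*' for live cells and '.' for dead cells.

Answer: *......*.*
...*.***..
..*.*..*..
....*..*..
.*.*...*..
.*...**...
.**..*....
....**....
.*...***..

Derivation:
Simulating step by step:
Generation 0 (given above): 22 live cells
Generation 1: 27 live cells
(generation 1 grid is the final answer)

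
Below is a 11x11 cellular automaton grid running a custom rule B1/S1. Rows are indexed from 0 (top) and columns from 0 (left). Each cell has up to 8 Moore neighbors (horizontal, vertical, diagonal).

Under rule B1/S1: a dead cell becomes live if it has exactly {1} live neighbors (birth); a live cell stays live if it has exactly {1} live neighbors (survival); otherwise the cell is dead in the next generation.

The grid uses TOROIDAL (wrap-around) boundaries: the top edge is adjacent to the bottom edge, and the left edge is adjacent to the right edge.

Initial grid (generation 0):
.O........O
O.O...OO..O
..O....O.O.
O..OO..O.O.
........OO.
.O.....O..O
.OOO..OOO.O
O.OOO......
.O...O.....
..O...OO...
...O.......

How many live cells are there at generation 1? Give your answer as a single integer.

Simulating step by step:
Generation 0 (given above): 37 live cells
Generation 1: 20 live cells
....OO..O..
.....O.....
...........
....OO.....
.....O.....
....OO.....
...........
...........
........O.O
O......OO..
...OOO..OOO
Population at generation 1: 20

Answer: 20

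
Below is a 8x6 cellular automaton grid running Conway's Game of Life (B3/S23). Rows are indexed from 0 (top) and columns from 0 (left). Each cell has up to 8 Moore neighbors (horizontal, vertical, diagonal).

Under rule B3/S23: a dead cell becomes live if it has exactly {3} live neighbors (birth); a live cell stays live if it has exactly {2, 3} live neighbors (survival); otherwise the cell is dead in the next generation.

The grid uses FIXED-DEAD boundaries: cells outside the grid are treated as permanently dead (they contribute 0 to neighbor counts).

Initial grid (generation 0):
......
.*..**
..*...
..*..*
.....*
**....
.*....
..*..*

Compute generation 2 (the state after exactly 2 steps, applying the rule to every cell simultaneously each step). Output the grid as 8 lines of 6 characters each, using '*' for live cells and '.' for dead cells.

Simulating step by step:
Generation 0 (given above): 12 live cells
Generation 1: 11 live cells
......
......
.*****
......
.*....
**....
***...
......
Generation 2: 14 live cells
(generation 2 grid is the final answer)

Answer: ......
..***.
..***.
.*.**.
**....
......
*.*...
.*....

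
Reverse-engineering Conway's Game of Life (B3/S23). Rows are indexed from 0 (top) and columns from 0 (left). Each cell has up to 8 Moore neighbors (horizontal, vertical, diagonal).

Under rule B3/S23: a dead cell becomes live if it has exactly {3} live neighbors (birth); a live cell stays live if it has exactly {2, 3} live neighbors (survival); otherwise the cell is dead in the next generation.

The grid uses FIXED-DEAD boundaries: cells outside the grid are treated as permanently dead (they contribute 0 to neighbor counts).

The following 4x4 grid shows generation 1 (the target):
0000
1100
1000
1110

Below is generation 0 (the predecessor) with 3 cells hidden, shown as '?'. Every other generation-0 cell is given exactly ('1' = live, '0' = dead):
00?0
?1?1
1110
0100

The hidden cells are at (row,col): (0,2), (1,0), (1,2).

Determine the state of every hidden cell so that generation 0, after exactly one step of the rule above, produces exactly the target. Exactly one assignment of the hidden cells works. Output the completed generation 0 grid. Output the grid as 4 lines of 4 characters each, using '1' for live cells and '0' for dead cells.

Answer: 0000
0101
1110
0100

Derivation:
Hidden generation-0 cells (in order): (0,2), (1,0), (1,2).
A hidden cell only influences target cells in its own 3x3 neighborhood. Try each of the 2^3 = 8 assignments, step the completed generation 0 forward once under B3/S23, and compare with the target:
  (0,2)=0 (1,0)=0 (1,2)=0 -> step reproduces the target at every cell -> ACCEPT
  (0,2)=0 (1,0)=0 (1,2)=1 -> step gives (0,2)='1' but target has '0' -> reject
  (0,2)=0 (1,0)=1 (1,2)=0 -> step gives (1,1)='0' but target has '1' -> reject
  (0,2)=0 (1,0)=1 (1,2)=1 -> step gives (0,1)='1' but target has '0' -> reject
  (0,2)=1 (1,0)=0 (1,2)=0 -> step gives (0,2)='1' but target has '0' -> reject
  (0,2)=1 (1,0)=0 (1,2)=1 -> step gives (0,1)='1' but target has '0' -> reject
  (0,2)=1 (1,0)=1 (1,2)=0 -> step gives (0,1)='1' but target has '0' -> reject
  (0,2)=1 (1,0)=1 (1,2)=1 -> step gives (0,2)='1' but target has '0' -> reject
Unique solution: (0,2)=dead, (1,0)=dead, (1,2)=dead.
Check: live-neighbor counts of every cell in the completed generation 0:
1121
3341
3442
3331
Applying B3/S23 to generation 0 with these counts gives:
0000
1100
1000
1110
which matches the target exactly.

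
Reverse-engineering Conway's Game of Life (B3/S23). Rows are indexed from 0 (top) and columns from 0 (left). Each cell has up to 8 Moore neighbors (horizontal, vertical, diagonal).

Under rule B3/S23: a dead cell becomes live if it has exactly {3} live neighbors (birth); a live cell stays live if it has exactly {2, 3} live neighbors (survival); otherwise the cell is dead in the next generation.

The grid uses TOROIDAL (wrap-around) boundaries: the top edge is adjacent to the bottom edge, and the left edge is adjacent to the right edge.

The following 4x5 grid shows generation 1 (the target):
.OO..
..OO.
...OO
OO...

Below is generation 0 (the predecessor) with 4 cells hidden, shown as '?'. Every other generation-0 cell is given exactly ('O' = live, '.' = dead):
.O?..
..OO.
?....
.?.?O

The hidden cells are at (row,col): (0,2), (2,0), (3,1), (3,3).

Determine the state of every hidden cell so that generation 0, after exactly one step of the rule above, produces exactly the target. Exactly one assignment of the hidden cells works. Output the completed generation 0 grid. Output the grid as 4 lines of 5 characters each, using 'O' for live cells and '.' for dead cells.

Answer: .OO..
..OO.
O....
....O

Derivation:
Hidden generation-0 cells (in order): (0,2), (2,0), (3,1), (3,3).
A hidden cell only influences target cells in its own 3x3 neighborhood. Try each of the 2^4 = 16 assignments, step the completed generation 0 forward once under B3/S23, and compare with the target:
  (0,2)=. (2,0)=. (3,1)=. (3,3)=. -> step gives (0,1)='.' but target has 'O' -> reject
  (0,2)=. (2,0)=. (3,1)=. (3,3)=O -> step gives (0,1)='.' but target has 'O' -> reject
  (0,2)=. (2,0)=. (3,1)=O (3,3)=. -> step gives (0,0)='O' but target has '.' -> reject
  (0,2)=. (2,0)=. (3,1)=O (3,3)=O -> step gives (0,0)='O' but target has '.' -> reject
  (0,2)=. (2,0)=O (3,1)=. (3,3)=. -> step gives (0,1)='.' but target has 'O' -> reject
  (0,2)=. (2,0)=O (3,1)=. (3,3)=O -> step gives (0,1)='.' but target has 'O' -> reject
  (0,2)=. (2,0)=O (3,1)=O (3,3)=. -> step gives (0,0)='O' but target has '.' -> reject
  (0,2)=. (2,0)=O (3,1)=O (3,3)=O -> step gives (0,0)='O' but target has '.' -> reject
  (0,2)=O (2,0)=. (3,1)=. (3,3)=. -> step gives (1,1)='O' but target has '.' -> reject
  (0,2)=O (2,0)=. (3,1)=. (3,3)=O -> step gives (0,2)='.' but target has 'O' -> reject
  (0,2)=O (2,0)=. (3,1)=O (3,3)=. -> step gives (0,0)='O' but target has '.' -> reject
  (0,2)=O (2,0)=. (3,1)=O (3,3)=O -> step gives (0,0)='O' but target has '.' -> reject
  (0,2)=O (2,0)=O (3,1)=. (3,3)=. -> step reproduces the target at every cell -> ACCEPT
  (0,2)=O (2,0)=O (3,1)=. (3,3)=O -> step gives (0,2)='.' but target has 'O' -> reject
  (0,2)=O (2,0)=O (3,1)=O (3,3)=. -> step gives (0,0)='O' but target has '.' -> reject
  (0,2)=O (2,0)=O (3,1)=O (3,3)=O -> step gives (0,0)='O' but target has '.' -> reject
Unique solution: (0,2)=live, (2,0)=live, (3,1)=dead, (3,3)=dead.
Check: live-neighbor counts of every cell in the completed generation 0:
22342
24322
12233
33221
Applying B3/S23 to generation 0 with these counts gives:
.OO..
..OO.
...OO
OO...
which matches the target exactly.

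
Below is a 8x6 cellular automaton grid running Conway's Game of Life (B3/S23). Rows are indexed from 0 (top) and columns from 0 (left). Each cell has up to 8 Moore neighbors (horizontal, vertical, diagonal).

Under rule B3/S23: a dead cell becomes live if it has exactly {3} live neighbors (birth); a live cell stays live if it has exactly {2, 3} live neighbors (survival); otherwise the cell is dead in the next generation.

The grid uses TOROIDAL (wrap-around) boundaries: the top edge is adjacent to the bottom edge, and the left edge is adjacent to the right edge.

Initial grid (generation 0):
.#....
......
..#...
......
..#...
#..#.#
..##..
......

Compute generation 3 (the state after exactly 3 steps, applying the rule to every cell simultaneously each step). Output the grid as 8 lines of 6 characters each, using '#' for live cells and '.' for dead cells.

Answer: ......
......
......
......
......
......
...#..
......

Derivation:
Simulating step by step:
Generation 0 (given above): 8 live cells
Generation 1: 7 live cells
......
......
......
......
......
.#.##.
..###.
..#...
Generation 2: 4 live cells
......
......
......
......
......
....#.
.#..#.
..#...
Generation 3: 1 live cells
(generation 3 grid is the final answer)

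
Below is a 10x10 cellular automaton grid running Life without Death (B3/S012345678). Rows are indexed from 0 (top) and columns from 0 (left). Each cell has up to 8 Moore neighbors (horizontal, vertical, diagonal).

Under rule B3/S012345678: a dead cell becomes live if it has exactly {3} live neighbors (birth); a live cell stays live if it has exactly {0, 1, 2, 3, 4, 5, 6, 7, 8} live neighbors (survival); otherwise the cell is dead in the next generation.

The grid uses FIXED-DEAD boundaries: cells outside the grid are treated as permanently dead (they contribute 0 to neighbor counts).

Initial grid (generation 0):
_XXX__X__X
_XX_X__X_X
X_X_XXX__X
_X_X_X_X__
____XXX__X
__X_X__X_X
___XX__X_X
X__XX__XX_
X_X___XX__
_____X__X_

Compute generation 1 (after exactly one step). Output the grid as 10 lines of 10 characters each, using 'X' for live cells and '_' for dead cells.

Answer: _XXX__X_XX
XXX_X__X_X
X_X_XXXX_X
_XXX_X_XX_
__X_XXXX_X
__X_X__X_X
__XXXXXX_X
XXXXXX_XX_
XXXXXXXX__
_____XXXX_

Derivation:
Simulating step by step:
Generation 0 (given above): 43 live cells
Generation 1: 62 live cells
(generation 1 grid is the final answer)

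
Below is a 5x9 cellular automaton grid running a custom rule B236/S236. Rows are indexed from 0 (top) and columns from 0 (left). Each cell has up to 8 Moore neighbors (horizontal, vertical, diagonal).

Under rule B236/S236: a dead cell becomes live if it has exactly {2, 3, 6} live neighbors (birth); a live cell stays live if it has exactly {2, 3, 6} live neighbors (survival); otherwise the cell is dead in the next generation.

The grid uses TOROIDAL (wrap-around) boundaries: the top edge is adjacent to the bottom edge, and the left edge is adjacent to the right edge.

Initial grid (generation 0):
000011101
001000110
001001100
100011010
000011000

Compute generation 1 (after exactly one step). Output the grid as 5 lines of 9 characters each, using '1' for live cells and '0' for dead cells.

Answer: 000110000
010111001
010110001
010100001
100101011

Derivation:
Simulating step by step:
Generation 0 (given above): 16 live cells
Generation 1: 19 live cells
(generation 1 grid is the final answer)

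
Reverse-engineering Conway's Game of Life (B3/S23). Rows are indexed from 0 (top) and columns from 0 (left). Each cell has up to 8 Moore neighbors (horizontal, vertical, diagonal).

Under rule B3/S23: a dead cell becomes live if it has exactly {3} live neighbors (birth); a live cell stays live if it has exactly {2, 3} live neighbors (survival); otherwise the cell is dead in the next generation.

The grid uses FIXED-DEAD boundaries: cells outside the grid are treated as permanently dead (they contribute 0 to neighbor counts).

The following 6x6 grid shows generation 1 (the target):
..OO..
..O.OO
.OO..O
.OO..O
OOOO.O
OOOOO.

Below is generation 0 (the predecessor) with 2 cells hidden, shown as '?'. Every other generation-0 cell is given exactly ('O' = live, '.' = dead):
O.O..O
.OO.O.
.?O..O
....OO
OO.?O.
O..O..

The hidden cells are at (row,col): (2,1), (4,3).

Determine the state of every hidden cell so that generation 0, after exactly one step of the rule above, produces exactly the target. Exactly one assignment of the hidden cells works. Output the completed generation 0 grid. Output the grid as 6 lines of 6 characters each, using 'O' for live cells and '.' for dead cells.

Answer: O.O..O
.OO.O.
..O..O
....OO
OO.OO.
O..O..

Derivation:
Hidden generation-0 cells (in order): (2,1), (4,3).
A hidden cell only influences target cells in its own 3x3 neighborhood. Try each of the 2^2 = 4 assignments, step the completed generation 0 forward once under B3/S23, and compare with the target:
  (2,1)=. (4,3)=. -> step gives (3,2)='.' but target has 'O' -> reject
  (2,1)=. (4,3)=O -> step reproduces the target at every cell -> ACCEPT
  (2,1)=O (4,3)=. -> step gives (1,0)='O' but target has '.' -> reject
  (2,1)=O (4,3)=O -> step gives (1,0)='O' but target has '.' -> reject
Unique solution: (2,1)=dead, (4,3)=live.
Check: live-neighbor counts of every cell in the completed generation 0:
142321
243423
132443
233443
223343
233231
Applying B3/S23 to generation 0 with these counts gives:
..OO..
..O.OO
.OO..O
.OO..O
OOOO.O
OOOOO.
which matches the target exactly.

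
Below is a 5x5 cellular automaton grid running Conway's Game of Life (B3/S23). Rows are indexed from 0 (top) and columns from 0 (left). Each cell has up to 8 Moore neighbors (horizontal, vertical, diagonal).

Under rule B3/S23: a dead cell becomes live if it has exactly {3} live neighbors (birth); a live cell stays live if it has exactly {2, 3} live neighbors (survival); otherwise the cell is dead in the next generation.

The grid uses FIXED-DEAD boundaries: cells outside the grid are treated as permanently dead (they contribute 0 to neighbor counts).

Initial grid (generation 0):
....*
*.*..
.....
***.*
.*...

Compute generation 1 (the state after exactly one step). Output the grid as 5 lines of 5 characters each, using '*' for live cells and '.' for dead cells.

Answer: .....
.....
*.**.
***..
***..

Derivation:
Simulating step by step:
Generation 0 (given above): 8 live cells
Generation 1: 9 live cells
(generation 1 grid is the final answer)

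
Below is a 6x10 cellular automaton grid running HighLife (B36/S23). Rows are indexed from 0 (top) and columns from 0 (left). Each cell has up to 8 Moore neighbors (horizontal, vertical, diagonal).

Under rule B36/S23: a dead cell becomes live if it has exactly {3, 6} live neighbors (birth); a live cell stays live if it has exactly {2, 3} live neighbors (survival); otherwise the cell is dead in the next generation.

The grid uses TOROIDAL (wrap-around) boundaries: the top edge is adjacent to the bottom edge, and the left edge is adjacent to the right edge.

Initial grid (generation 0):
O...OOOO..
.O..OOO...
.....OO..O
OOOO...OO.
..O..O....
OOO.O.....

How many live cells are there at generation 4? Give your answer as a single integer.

Answer: 19

Derivation:
Simulating step by step:
Generation 0 (given above): 24 live cells
Generation 1: 21 live cells
O.O....O..
O.........
...O....OO
OOOOOO.OOO
....O....O
O.O.O.....
Generation 2: 15 live cells
O..O.....O
OO......O.
...O...O..
.OO..O.O..
...O......
O........O
Generation 3: 18 live cells
........O.
OOO.....O.
O.....OOO.
..OOO.O...
OOO.......
O........O
Generation 4: 19 live cells
........O.
OO......O.
O....OO.O.
O.OO.OO..O
O.O......O
O........O
Population at generation 4: 19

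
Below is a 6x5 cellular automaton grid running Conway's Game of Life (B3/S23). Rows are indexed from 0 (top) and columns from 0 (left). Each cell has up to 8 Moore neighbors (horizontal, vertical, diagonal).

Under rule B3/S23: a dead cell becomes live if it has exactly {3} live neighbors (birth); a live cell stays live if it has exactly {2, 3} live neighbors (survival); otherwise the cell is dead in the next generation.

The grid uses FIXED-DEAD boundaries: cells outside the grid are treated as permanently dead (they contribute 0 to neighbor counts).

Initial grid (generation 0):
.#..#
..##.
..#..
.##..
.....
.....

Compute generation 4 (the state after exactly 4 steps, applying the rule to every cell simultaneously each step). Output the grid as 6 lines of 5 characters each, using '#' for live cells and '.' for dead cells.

Answer: .....
...#.
...#.
.....
.....
.....

Derivation:
Simulating step by step:
Generation 0 (given above): 7 live cells
Generation 1: 7 live cells
..##.
.###.
.....
.##..
.....
.....
Generation 2: 5 live cells
.#.#.
.#.#.
...#.
.....
.....
.....
Generation 3: 3 live cells
.....
...##
..#..
.....
.....
.....
Generation 4: 2 live cells
(generation 4 grid is the final answer)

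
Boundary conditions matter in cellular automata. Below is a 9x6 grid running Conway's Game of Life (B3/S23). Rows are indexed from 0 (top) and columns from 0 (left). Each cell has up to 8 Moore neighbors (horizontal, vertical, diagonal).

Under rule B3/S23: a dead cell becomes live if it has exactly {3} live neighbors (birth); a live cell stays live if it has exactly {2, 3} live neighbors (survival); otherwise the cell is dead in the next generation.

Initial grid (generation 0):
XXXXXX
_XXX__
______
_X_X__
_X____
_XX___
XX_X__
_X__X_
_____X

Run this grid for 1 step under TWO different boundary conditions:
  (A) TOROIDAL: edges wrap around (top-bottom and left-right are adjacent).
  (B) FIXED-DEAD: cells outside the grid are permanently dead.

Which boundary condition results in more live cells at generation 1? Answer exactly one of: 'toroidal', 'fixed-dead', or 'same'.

Under TOROIDAL boundary, generation 1:
_____X
_____X
_X_X__
__X___
XX____
______
X__X__
_XX_XX
______
Population = 13

Under FIXED-DEAD boundary, generation 1:
X___X_
X_____
_X_X__
__X___
XX____
______
X__X__
XXX_X_
______
Population = 14

Comparison: toroidal=13, fixed-dead=14 -> fixed-dead

Answer: fixed-dead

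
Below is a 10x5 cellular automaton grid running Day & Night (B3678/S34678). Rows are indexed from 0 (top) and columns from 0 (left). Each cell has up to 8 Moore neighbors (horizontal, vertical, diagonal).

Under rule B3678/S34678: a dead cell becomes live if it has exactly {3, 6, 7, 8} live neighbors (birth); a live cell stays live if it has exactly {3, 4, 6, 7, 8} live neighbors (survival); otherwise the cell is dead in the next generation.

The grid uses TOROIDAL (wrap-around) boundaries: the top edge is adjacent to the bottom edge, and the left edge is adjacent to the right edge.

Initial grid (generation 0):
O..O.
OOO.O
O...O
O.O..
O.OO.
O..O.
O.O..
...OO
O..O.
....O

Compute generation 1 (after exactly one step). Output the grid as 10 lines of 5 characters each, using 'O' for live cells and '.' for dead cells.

Simulating step by step:
Generation 0 (given above): 22 live cells
Generation 1: 21 live cells
(generation 1 grid is the final answer)

Answer: O.OO.
.O...
.OO.O
O....
..OO.
...O.
.O...
OOOOO
...O.
O..OO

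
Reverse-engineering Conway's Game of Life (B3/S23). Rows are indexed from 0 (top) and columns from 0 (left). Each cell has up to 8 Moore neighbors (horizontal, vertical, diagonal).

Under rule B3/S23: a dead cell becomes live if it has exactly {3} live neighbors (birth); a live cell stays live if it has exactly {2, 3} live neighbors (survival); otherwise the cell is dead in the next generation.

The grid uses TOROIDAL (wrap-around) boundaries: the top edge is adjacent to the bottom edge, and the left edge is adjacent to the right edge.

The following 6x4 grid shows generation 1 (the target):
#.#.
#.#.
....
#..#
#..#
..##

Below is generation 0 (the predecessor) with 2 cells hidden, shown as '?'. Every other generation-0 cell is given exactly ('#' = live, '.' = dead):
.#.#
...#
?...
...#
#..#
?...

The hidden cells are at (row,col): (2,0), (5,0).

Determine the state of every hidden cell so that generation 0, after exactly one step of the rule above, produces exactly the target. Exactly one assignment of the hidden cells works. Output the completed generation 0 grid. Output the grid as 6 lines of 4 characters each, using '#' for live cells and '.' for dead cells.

Answer: .#.#
...#
....
...#
#..#
....

Derivation:
Hidden generation-0 cells (in order): (2,0), (5,0).
A hidden cell only influences target cells in its own 3x3 neighborhood. Try each of the 2^2 = 4 assignments, step the completed generation 0 forward once under B3/S23, and compare with the target:
  (2,0)=. (5,0)=. -> step reproduces the target at every cell -> ACCEPT
  (2,0)=. (5,0)=# -> step gives (0,0)='.' but target has '#' -> reject
  (2,0)=# (5,0)=. -> step gives (1,0)='.' but target has '#' -> reject
  (2,0)=# (5,0)=# -> step gives (0,0)='.' but target has '#' -> reject
Unique solution: (2,0)=dead, (5,0)=dead.
Check: live-neighbor counts of every cell in the completed generation 0:
3031
3131
2022
3122
2122
4233
Applying B3/S23 to generation 0 with these counts gives:
#.#.
#.#.
....
#..#
#..#
..##
which matches the target exactly.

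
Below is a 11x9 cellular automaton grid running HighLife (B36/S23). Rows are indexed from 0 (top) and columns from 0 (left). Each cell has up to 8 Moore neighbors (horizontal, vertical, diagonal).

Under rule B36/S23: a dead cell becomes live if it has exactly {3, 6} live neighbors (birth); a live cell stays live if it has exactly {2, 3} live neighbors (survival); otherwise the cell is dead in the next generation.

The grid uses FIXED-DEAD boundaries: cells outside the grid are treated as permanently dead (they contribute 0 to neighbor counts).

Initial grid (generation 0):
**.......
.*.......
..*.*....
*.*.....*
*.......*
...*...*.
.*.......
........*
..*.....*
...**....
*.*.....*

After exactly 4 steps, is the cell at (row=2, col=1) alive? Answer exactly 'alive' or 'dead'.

Answer: alive

Derivation:
Simulating step by step:
Generation 0 (given above): 21 live cells
Generation 1: 16 live cells
**.......
***......
..**.....
...*.....
.*.....**
.........
.........
.........
...*.....
.***.....
...*.....
Generation 2: 10 live cells
*.*......
*..*.....
...*.....
...*.....
.........
.........
.........
.........
...*.....
...**....
...*.....
Generation 3: 14 live cells
.*.......
.***.....
..***....
.........
.........
.........
.........
.........
...**....
..***....
...**....
Generation 4: 12 live cells
.*.......
.*..*....
.*..*....
...*.....
.........
.........
.........
.........
..*.*....
..*..*...
..*.*....

Cell (2,1) at generation 4: 1 -> alive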